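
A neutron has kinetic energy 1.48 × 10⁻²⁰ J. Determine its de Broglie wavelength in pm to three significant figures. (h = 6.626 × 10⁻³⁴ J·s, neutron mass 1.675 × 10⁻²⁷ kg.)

λ = 94.1 pm

p = √(2mKE) = √(2 × 1.675 × 10⁻²⁷ × 1.480 × 10⁻²⁰) = 7.041 × 10⁻²⁴ kg·m/s.
λ = h/p = 6.626 × 10⁻³⁴ / 7.041 × 10⁻²⁴ = 9.41 × 10⁻¹¹ m = 94.1 pm.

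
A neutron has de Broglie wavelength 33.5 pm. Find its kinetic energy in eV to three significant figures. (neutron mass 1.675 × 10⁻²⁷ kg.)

p = h/λ = 6.626 × 10⁻³⁴ / 3.350 × 10⁻¹¹ = 1.978 × 10⁻²³ kg·m/s.
KE = p²/(2m) = (1.978 × 10⁻²³)² / (2 × 1.675 × 10⁻²⁷) = 1.168 × 10⁻¹⁹ J = 0.729 eV.

KE = 0.729 eV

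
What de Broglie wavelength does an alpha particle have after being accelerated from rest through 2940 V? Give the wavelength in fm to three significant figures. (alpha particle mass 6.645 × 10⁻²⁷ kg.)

KE = 2eV = 2 × 1.602 × 10⁻¹⁹ × 2940 = 9.420 × 10⁻¹⁶ J.
p = √(2mKE) = √(2 × 6.645 × 10⁻²⁷ × 9.420 × 10⁻¹⁶) = 3.538 × 10⁻²¹ kg·m/s.
λ = h/p = 6.626 × 10⁻³⁴ / 3.538 × 10⁻²¹ = 1.87 × 10⁻¹³ m = 187 fm.

λ = 187 fm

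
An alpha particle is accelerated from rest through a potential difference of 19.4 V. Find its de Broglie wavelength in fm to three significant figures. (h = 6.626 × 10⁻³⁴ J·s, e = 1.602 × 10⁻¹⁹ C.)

KE = 2eV = 2 × 1.602 × 10⁻¹⁹ × 19.40 = 6.216 × 10⁻¹⁸ J.
p = √(2mKE) = √(2 × 6.645 × 10⁻²⁷ × 6.216 × 10⁻¹⁸) = 2.874 × 10⁻²² kg·m/s.
λ = h/p = 6.626 × 10⁻³⁴ / 2.874 × 10⁻²² = 2.31 × 10⁻¹² m = 2310 fm.

λ = 2310 fm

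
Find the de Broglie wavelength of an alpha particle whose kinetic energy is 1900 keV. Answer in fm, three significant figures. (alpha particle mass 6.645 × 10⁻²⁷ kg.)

λ = 10.4 fm

KE = 1900 keV = 3.044 × 10⁻¹³ J.
p = √(2mKE) = √(2 × 6.645 × 10⁻²⁷ × 3.044 × 10⁻¹³) = 6.360 × 10⁻²⁰ kg·m/s.
λ = h/p = 6.626 × 10⁻³⁴ / 6.360 × 10⁻²⁰ = 1.04 × 10⁻¹⁴ m = 10.4 fm.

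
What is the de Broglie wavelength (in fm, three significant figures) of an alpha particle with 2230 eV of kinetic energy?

λ = 304 fm

KE = 2230 eV = 3.572 × 10⁻¹⁶ J.
p = √(2mKE) = √(2 × 6.645 × 10⁻²⁷ × 3.572 × 10⁻¹⁶) = 2.179 × 10⁻²¹ kg·m/s.
λ = h/p = 6.626 × 10⁻³⁴ / 2.179 × 10⁻²¹ = 3.04 × 10⁻¹³ m = 304 fm.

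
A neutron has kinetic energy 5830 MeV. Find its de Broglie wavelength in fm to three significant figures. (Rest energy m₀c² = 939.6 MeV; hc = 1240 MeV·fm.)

λ = 0.185 fm

Total energy E = KE + m₀c² = 5830 + 939.6 = 6769.6 MeV.
(pc)² = E² − (m₀c²)² = (6769.6)² − (939.6)² = 4.494 × 10⁷ MeV², so pc = 6704 MeV.
λ = hc/(pc) = 1240 MeV·fm / 6704 MeV = 0.185 fm.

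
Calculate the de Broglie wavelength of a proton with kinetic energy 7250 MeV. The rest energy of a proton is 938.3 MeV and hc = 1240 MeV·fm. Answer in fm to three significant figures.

Total energy E = KE + m₀c² = 7250 + 938.3 = 8188.3 MeV.
(pc)² = E² − (m₀c²)² = (8188.3)² − (938.3)² = 6.617 × 10⁷ MeV², so pc = 8134 MeV.
λ = hc/(pc) = 1240 MeV·fm / 8134 MeV = 0.152 fm.

λ = 0.152 fm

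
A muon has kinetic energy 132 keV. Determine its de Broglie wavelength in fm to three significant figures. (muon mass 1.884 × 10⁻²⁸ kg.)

KE = 132 keV = 2.115 × 10⁻¹⁴ J.
p = √(2mKE) = √(2 × 1.884 × 10⁻²⁸ × 2.115 × 10⁻¹⁴) = 2.823 × 10⁻²¹ kg·m/s.
λ = h/p = 6.626 × 10⁻³⁴ / 2.823 × 10⁻²¹ = 2.35 × 10⁻¹³ m = 235 fm.

λ = 235 fm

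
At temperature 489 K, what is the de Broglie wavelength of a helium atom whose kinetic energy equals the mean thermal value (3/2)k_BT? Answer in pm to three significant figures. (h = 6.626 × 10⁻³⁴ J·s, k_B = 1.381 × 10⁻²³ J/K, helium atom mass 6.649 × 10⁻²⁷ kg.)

λ = 57.1 pm

KE = (3/2)k_BT = 1.5 × 1.381 × 10⁻²³ × 489 = 1.013 × 10⁻²⁰ J.
p = √(2mKE) = √(2 × 6.649 × 10⁻²⁷ × 1.013 × 10⁻²⁰) = 1.161 × 10⁻²³ kg·m/s.
λ = h/p = 5.71 × 10⁻¹¹ m = 57.1 pm.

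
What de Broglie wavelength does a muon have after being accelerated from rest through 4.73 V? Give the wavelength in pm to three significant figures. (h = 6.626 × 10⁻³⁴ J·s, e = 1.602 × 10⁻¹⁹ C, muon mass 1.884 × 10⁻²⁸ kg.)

λ = 39.2 pm

KE = eV = 1.602 × 10⁻¹⁹ × 4.730 = 7.577 × 10⁻¹⁹ J.
p = √(2mKE) = √(2 × 1.884 × 10⁻²⁸ × 7.577 × 10⁻¹⁹) = 1.690 × 10⁻²³ kg·m/s.
λ = h/p = 6.626 × 10⁻³⁴ / 1.690 × 10⁻²³ = 3.92 × 10⁻¹¹ m = 39.2 pm.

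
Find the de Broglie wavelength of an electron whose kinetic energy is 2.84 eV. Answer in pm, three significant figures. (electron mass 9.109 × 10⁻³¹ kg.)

λ = 728 pm

KE = 2.84 eV = 4.550 × 10⁻¹⁹ J.
p = √(2mKE) = √(2 × 9.109 × 10⁻³¹ × 4.550 × 10⁻¹⁹) = 9.104 × 10⁻²⁵ kg·m/s.
λ = h/p = 6.626 × 10⁻³⁴ / 9.104 × 10⁻²⁵ = 7.28 × 10⁻¹⁰ m = 728 pm.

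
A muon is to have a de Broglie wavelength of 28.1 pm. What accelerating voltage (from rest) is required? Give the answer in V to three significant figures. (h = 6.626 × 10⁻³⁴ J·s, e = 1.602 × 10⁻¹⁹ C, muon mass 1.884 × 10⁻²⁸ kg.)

V = 9.21 V

p = h/λ = 6.626 × 10⁻³⁴ / 2.810 × 10⁻¹¹ = 2.358 × 10⁻²³ kg·m/s.
KE = p²/(2m) = 1.476 × 10⁻¹⁸ J.
V = KE/e = 1.476 × 10⁻¹⁸ / (1.602 × 10⁻¹⁹) = 9.21 V.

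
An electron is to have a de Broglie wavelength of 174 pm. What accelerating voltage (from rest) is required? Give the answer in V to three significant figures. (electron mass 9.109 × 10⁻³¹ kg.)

V = 49.7 V

p = h/λ = 6.626 × 10⁻³⁴ / 1.740 × 10⁻¹⁰ = 3.808 × 10⁻²⁴ kg·m/s.
KE = p²/(2m) = 7.960 × 10⁻¹⁸ J.
V = KE/e = 7.960 × 10⁻¹⁸ / (1.602 × 10⁻¹⁹) = 49.7 V.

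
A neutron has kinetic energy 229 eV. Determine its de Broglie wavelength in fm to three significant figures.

KE = 229 eV = 3.669 × 10⁻¹⁷ J.
p = √(2mKE) = √(2 × 1.675 × 10⁻²⁷ × 3.669 × 10⁻¹⁷) = 3.506 × 10⁻²² kg·m/s.
λ = h/p = 6.626 × 10⁻³⁴ / 3.506 × 10⁻²² = 1.89 × 10⁻¹² m = 1890 fm.

λ = 1890 fm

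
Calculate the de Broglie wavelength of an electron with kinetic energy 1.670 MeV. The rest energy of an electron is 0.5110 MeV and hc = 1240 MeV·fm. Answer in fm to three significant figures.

λ = 585 fm

Total energy E = KE + m₀c² = 1.670 + 0.5110 = 2.1810 MeV.
(pc)² = E² − (m₀c²)² = (2.1810)² − (0.5110)² = 4.496 MeV², so pc = 2.120 MeV.
λ = hc/(pc) = 1240 MeV·fm / 2.120 MeV = 585 fm.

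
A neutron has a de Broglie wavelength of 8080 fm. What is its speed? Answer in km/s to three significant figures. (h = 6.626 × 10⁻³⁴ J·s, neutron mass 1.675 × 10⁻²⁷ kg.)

v = 49.0 km/s

p = h/λ = 6.626 × 10⁻³⁴ / 8.080 × 10⁻¹² = 8.200 × 10⁻²³ kg·m/s.
v = p/m = 8.200 × 10⁻²³ / 1.675 × 10⁻²⁷ = 4.90 × 10⁴ m/s = 49.0 km/s.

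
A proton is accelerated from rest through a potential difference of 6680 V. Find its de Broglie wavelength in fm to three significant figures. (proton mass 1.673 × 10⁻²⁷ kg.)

KE = eV = 1.602 × 10⁻¹⁹ × 6680 = 1.070 × 10⁻¹⁵ J.
p = √(2mKE) = √(2 × 1.673 × 10⁻²⁷ × 1.070 × 10⁻¹⁵) = 1.892 × 10⁻²¹ kg·m/s.
λ = h/p = 6.626 × 10⁻³⁴ / 1.892 × 10⁻²¹ = 3.50 × 10⁻¹³ m = 350 fm.

λ = 350 fm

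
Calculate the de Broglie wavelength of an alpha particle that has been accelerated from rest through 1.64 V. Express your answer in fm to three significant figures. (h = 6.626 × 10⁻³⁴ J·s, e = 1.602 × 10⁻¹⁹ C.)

KE = 2eV = 2 × 1.602 × 10⁻¹⁹ × 1.640 = 5.255 × 10⁻¹⁹ J.
p = √(2mKE) = √(2 × 6.645 × 10⁻²⁷ × 5.255 × 10⁻¹⁹) = 8.357 × 10⁻²³ kg·m/s.
λ = h/p = 6.626 × 10⁻³⁴ / 8.357 × 10⁻²³ = 7.93 × 10⁻¹² m = 7930 fm.

λ = 7930 fm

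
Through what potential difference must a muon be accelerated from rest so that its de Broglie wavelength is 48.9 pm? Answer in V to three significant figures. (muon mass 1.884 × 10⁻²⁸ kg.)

V = 3.04 V

p = h/λ = 6.626 × 10⁻³⁴ / 4.890 × 10⁻¹¹ = 1.355 × 10⁻²³ kg·m/s.
KE = p²/(2m) = 4.873 × 10⁻¹⁹ J.
V = KE/e = 4.873 × 10⁻¹⁹ / (1.602 × 10⁻¹⁹) = 3.04 V.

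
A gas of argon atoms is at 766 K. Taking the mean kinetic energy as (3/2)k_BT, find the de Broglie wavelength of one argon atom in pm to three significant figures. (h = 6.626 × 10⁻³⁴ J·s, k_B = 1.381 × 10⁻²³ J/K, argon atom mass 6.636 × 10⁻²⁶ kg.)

KE = (3/2)k_BT = 1.5 × 1.381 × 10⁻²³ × 766 = 1.587 × 10⁻²⁰ J.
p = √(2mKE) = √(2 × 6.636 × 10⁻²⁶ × 1.587 × 10⁻²⁰) = 4.589 × 10⁻²³ kg·m/s.
λ = h/p = 1.44 × 10⁻¹¹ m = 14.4 pm.

λ = 14.4 pm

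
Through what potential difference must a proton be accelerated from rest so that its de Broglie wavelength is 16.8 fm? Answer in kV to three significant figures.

V = 2900 kV

p = h/λ = 6.626 × 10⁻³⁴ / 1.680 × 10⁻¹⁴ = 3.944 × 10⁻²⁰ kg·m/s.
KE = p²/(2m) = 4.649 × 10⁻¹³ J.
V = KE/e = 4.649 × 10⁻¹³ / (1.602 × 10⁻¹⁹) = 2900 kV.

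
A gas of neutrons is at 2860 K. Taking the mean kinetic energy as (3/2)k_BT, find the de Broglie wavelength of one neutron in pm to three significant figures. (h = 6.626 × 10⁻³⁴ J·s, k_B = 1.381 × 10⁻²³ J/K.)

λ = 47.0 pm

KE = (3/2)k_BT = 1.5 × 1.381 × 10⁻²³ × 2860 = 5.924 × 10⁻²⁰ J.
p = √(2mKE) = √(2 × 1.675 × 10⁻²⁷ × 5.924 × 10⁻²⁰) = 1.409 × 10⁻²³ kg·m/s.
λ = h/p = 4.70 × 10⁻¹¹ m = 47.0 pm.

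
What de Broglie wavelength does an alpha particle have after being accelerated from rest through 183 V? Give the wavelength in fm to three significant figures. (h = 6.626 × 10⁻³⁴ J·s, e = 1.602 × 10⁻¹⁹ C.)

λ = 751 fm

KE = 2eV = 2 × 1.602 × 10⁻¹⁹ × 183.0 = 5.863 × 10⁻¹⁷ J.
p = √(2mKE) = √(2 × 6.645 × 10⁻²⁷ × 5.863 × 10⁻¹⁷) = 8.827 × 10⁻²² kg·m/s.
λ = h/p = 6.626 × 10⁻³⁴ / 8.827 × 10⁻²² = 7.51 × 10⁻¹³ m = 751 fm.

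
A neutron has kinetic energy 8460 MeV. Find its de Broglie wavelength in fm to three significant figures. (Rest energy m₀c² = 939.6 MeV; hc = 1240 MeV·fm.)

λ = 0.133 fm

Total energy E = KE + m₀c² = 8460 + 939.6 = 9399.6 MeV.
(pc)² = E² − (m₀c²)² = (9399.6)² − (939.6)² = 8.747 × 10⁷ MeV², so pc = 9353 MeV.
λ = hc/(pc) = 1240 MeV·fm / 9353 MeV = 0.133 fm.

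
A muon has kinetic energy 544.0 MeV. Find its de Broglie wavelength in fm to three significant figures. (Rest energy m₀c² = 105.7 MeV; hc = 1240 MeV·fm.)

λ = 1.93 fm

Total energy E = KE + m₀c² = 544.0 + 105.7 = 649.7 MeV.
(pc)² = E² − (m₀c²)² = (649.7)² − (105.7)² = 4.109 × 10⁵ MeV², so pc = 641.0 MeV.
λ = hc/(pc) = 1240 MeV·fm / 641.0 MeV = 1.93 fm.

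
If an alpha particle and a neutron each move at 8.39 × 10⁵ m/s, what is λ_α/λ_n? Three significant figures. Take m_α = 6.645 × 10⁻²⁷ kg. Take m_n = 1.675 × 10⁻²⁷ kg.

At fixed v, p = mv so λ = h/(mv) ∝ 1/m.
λ_α/λ_n = m_n/m_α = 1.675 × 10⁻²⁷/6.645 × 10⁻²⁷ = 0.252.

λ_α/λ_n = 0.252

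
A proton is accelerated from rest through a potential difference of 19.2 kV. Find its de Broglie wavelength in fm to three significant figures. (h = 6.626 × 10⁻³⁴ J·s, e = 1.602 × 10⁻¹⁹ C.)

KE = eV = 1.602 × 10⁻¹⁹ × 1.920 × 10⁴ = 3.076 × 10⁻¹⁵ J.
p = √(2mKE) = √(2 × 1.673 × 10⁻²⁷ × 3.076 × 10⁻¹⁵) = 3.208 × 10⁻²¹ kg·m/s.
λ = h/p = 6.626 × 10⁻³⁴ / 3.208 × 10⁻²¹ = 2.07 × 10⁻¹³ m = 207 fm.

λ = 207 fm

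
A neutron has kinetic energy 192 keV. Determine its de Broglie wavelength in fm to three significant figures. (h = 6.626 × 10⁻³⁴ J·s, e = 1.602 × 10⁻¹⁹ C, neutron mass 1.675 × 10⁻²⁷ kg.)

KE = 192 keV = 3.076 × 10⁻¹⁴ J.
p = √(2mKE) = √(2 × 1.675 × 10⁻²⁷ × 3.076 × 10⁻¹⁴) = 1.015 × 10⁻²⁰ kg·m/s.
λ = h/p = 6.626 × 10⁻³⁴ / 1.015 × 10⁻²⁰ = 6.53 × 10⁻¹⁴ m = 65.3 fm.

λ = 65.3 fm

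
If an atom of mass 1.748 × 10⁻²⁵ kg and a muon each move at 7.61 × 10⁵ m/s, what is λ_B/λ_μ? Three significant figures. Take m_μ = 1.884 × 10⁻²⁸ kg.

At fixed v, p = mv so λ = h/(mv) ∝ 1/m.
λ_B/λ_μ = m_μ/m_B = 1.884 × 10⁻²⁸/1.748 × 10⁻²⁵ = 1.08 × 10⁻³.

λ_B/λ_μ = 1.08 × 10⁻³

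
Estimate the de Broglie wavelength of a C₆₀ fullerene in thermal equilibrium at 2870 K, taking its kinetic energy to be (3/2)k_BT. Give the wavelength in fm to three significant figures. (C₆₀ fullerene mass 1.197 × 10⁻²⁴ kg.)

KE = (3/2)k_BT = 1.5 × 1.381 × 10⁻²³ × 2870 = 5.945 × 10⁻²⁰ J.
p = √(2mKE) = √(2 × 1.197 × 10⁻²⁴ × 5.945 × 10⁻²⁰) = 3.773 × 10⁻²² kg·m/s.
λ = h/p = 1.76 × 10⁻¹² m = 1760 fm.

λ = 1760 fm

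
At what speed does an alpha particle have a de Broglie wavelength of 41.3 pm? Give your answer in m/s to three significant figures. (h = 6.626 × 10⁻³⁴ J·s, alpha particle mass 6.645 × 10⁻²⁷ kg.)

p = h/λ = 6.626 × 10⁻³⁴ / 4.130 × 10⁻¹¹ = 1.604 × 10⁻²³ kg·m/s.
v = p/m = 1.604 × 10⁻²³ / 6.645 × 10⁻²⁷ = 2.41 × 10³ m/s = 2410 m/s.

v = 2410 m/s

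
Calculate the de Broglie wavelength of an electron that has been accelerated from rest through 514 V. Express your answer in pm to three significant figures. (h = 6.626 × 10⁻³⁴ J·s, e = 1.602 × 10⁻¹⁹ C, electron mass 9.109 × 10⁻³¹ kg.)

KE = eV = 1.602 × 10⁻¹⁹ × 514.0 = 8.234 × 10⁻¹⁷ J.
p = √(2mKE) = √(2 × 9.109 × 10⁻³¹ × 8.234 × 10⁻¹⁷) = 1.225 × 10⁻²³ kg·m/s.
λ = h/p = 6.626 × 10⁻³⁴ / 1.225 × 10⁻²³ = 5.41 × 10⁻¹¹ m = 54.1 pm.

λ = 54.1 pm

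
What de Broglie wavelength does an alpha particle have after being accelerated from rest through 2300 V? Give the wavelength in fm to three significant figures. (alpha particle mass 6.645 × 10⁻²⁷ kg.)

λ = 212 fm

KE = 2eV = 2 × 1.602 × 10⁻¹⁹ × 2300 = 7.369 × 10⁻¹⁶ J.
p = √(2mKE) = √(2 × 6.645 × 10⁻²⁷ × 7.369 × 10⁻¹⁶) = 3.129 × 10⁻²¹ kg·m/s.
λ = h/p = 6.626 × 10⁻³⁴ / 3.129 × 10⁻²¹ = 2.12 × 10⁻¹³ m = 212 fm.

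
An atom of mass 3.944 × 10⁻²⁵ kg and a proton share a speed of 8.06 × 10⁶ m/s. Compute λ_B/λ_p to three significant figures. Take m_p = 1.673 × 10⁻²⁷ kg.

At fixed v, p = mv so λ = h/(mv) ∝ 1/m.
λ_B/λ_p = m_p/m_B = 1.673 × 10⁻²⁷/3.944 × 10⁻²⁵ = 4.24 × 10⁻³.

λ_B/λ_p = 4.24 × 10⁻³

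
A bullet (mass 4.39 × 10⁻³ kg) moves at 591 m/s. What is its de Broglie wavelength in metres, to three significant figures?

λ = 2.55 × 10⁻³⁴ m

p = mv = 4.39 × 10⁻³ × 591 = 2.594 kg·m/s.
λ = h/p = 6.626 × 10⁻³⁴ / 2.594 = 2.55 × 10⁻³⁴ m.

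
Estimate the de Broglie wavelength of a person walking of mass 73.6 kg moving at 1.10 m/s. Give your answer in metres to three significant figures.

λ = 8.18 × 10⁻³⁶ m

p = mv = 73.6 × 1.10 = 8.096 × 10¹ kg·m/s.
λ = h/p = 6.626 × 10⁻³⁴ / 8.096 × 10¹ = 8.18 × 10⁻³⁶ m.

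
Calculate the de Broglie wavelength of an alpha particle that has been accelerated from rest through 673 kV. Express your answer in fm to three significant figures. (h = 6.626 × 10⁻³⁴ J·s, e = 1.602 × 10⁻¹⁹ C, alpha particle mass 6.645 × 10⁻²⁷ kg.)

λ = 12.4 fm

KE = 2eV = 2 × 1.602 × 10⁻¹⁹ × 6.730 × 10⁵ = 2.156 × 10⁻¹³ J.
p = √(2mKE) = √(2 × 6.645 × 10⁻²⁷ × 2.156 × 10⁻¹³) = 5.353 × 10⁻²⁰ kg·m/s.
λ = h/p = 6.626 × 10⁻³⁴ / 5.353 × 10⁻²⁰ = 1.24 × 10⁻¹⁴ m = 12.4 fm.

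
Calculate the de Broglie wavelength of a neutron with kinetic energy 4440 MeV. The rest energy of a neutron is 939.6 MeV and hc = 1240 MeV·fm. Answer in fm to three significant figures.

λ = 0.234 fm

Total energy E = KE + m₀c² = 4440 + 939.6 = 5379.6 MeV.
(pc)² = E² − (m₀c²)² = (5379.6)² − (939.6)² = 2.806 × 10⁷ MeV², so pc = 5297 MeV.
λ = hc/(pc) = 1240 MeV·fm / 5297 MeV = 0.234 fm.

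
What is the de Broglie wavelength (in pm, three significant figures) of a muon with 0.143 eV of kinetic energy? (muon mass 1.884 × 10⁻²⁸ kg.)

λ = 226 pm

KE = 0.143 eV = 2.291 × 10⁻²⁰ J.
p = √(2mKE) = √(2 × 1.884 × 10⁻²⁸ × 2.291 × 10⁻²⁰) = 2.938 × 10⁻²⁴ kg·m/s.
λ = h/p = 6.626 × 10⁻³⁴ / 2.938 × 10⁻²⁴ = 2.26 × 10⁻¹⁰ m = 226 pm.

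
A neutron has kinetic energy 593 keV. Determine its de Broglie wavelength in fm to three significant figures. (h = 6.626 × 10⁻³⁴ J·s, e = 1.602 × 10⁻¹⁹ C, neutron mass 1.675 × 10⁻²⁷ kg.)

λ = 37.1 fm

KE = 593 keV = 9.500 × 10⁻¹⁴ J.
p = √(2mKE) = √(2 × 1.675 × 10⁻²⁷ × 9.500 × 10⁻¹⁴) = 1.784 × 10⁻²⁰ kg·m/s.
λ = h/p = 6.626 × 10⁻³⁴ / 1.784 × 10⁻²⁰ = 3.71 × 10⁻¹⁴ m = 37.1 fm.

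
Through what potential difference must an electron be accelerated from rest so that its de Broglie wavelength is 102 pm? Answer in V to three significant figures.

V = 145 V

p = h/λ = 6.626 × 10⁻³⁴ / 1.020 × 10⁻¹⁰ = 6.496 × 10⁻²⁴ kg·m/s.
KE = p²/(2m) = 2.316 × 10⁻¹⁷ J.
V = KE/e = 2.316 × 10⁻¹⁷ / (1.602 × 10⁻¹⁹) = 145 V.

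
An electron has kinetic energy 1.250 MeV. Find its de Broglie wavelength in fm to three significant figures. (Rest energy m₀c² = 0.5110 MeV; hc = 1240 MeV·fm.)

λ = 736 fm

Total energy E = KE + m₀c² = 1.250 + 0.5110 = 1.7610 MeV.
(pc)² = E² − (m₀c²)² = (1.7610)² − (0.5110)² = 2.840 MeV², so pc = 1.685 MeV.
λ = hc/(pc) = 1240 MeV·fm / 1.685 MeV = 736 fm.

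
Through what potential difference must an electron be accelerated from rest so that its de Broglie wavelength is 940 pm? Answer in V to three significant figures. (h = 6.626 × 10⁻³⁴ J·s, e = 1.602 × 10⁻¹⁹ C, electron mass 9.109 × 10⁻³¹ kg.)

p = h/λ = 6.626 × 10⁻³⁴ / 9.400 × 10⁻¹⁰ = 7.049 × 10⁻²⁵ kg·m/s.
KE = p²/(2m) = 2.727 × 10⁻¹⁹ J.
V = KE/e = 2.727 × 10⁻¹⁹ / (1.602 × 10⁻¹⁹) = 1.70 V.

V = 1.70 V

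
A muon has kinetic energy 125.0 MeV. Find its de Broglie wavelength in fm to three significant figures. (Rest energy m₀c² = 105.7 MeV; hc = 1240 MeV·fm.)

λ = 6.05 fm

Total energy E = KE + m₀c² = 125.0 + 105.7 = 230.7 MeV.
(pc)² = E² − (m₀c²)² = (230.7)² − (105.7)² = 4.205 × 10⁴ MeV², so pc = 205.1 MeV.
λ = hc/(pc) = 1240 MeV·fm / 205.1 MeV = 6.05 fm.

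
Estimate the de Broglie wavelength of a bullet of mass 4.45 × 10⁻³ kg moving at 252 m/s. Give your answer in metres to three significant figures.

p = mv = 4.45 × 10⁻³ × 252 = 1.121 kg·m/s.
λ = h/p = 6.626 × 10⁻³⁴ / 1.121 = 5.91 × 10⁻³⁴ m.

λ = 5.91 × 10⁻³⁴ m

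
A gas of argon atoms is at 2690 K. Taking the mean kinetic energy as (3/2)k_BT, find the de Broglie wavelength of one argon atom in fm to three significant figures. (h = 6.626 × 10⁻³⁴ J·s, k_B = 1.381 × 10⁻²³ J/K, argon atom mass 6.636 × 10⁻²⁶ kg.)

λ = 7700 fm

KE = (3/2)k_BT = 1.5 × 1.381 × 10⁻²³ × 2690 = 5.572 × 10⁻²⁰ J.
p = √(2mKE) = √(2 × 6.636 × 10⁻²⁶ × 5.572 × 10⁻²⁰) = 8.600 × 10⁻²³ kg·m/s.
λ = h/p = 7.70 × 10⁻¹² m = 7700 fm.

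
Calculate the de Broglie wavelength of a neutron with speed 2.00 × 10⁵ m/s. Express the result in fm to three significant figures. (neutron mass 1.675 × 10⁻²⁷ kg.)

p = mv = 1.675 × 10⁻²⁷ × 2.00 × 10⁵ = 3.350 × 10⁻²² kg·m/s.
λ = h/p = 6.626 × 10⁻³⁴ / 3.350 × 10⁻²² = 1.98 × 10⁻¹² m = 1980 fm.

λ = 1980 fm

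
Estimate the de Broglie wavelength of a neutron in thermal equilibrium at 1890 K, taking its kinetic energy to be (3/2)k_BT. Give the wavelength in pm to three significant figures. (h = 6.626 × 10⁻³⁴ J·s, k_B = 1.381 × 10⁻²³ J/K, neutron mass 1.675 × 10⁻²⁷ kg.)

λ = 57.9 pm

KE = (3/2)k_BT = 1.5 × 1.381 × 10⁻²³ × 1890 = 3.915 × 10⁻²⁰ J.
p = √(2mKE) = √(2 × 1.675 × 10⁻²⁷ × 3.915 × 10⁻²⁰) = 1.145 × 10⁻²³ kg·m/s.
λ = h/p = 5.79 × 10⁻¹¹ m = 57.9 pm.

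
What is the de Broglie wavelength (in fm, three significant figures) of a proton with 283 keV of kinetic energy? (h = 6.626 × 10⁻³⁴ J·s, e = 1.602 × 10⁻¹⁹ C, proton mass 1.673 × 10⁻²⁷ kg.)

KE = 283 keV = 4.534 × 10⁻¹⁴ J.
p = √(2mKE) = √(2 × 1.673 × 10⁻²⁷ × 4.534 × 10⁻¹⁴) = 1.232 × 10⁻²⁰ kg·m/s.
λ = h/p = 6.626 × 10⁻³⁴ / 1.232 × 10⁻²⁰ = 5.38 × 10⁻¹⁴ m = 53.8 fm.

λ = 53.8 fm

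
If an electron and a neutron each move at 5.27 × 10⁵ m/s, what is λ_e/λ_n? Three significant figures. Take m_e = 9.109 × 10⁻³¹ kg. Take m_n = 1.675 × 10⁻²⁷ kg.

At fixed v, p = mv so λ = h/(mv) ∝ 1/m.
λ_e/λ_n = m_n/m_e = 1.675 × 10⁻²⁷/9.109 × 10⁻³¹ = 1840.

λ_e/λ_n = 1840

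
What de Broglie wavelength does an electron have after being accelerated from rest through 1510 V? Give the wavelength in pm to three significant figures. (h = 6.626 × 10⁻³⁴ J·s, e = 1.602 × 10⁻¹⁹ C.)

KE = eV = 1.602 × 10⁻¹⁹ × 1510 = 2.419 × 10⁻¹⁶ J.
p = √(2mKE) = √(2 × 9.109 × 10⁻³¹ × 2.419 × 10⁻¹⁶) = 2.099 × 10⁻²³ kg·m/s.
λ = h/p = 6.626 × 10⁻³⁴ / 2.099 × 10⁻²³ = 3.16 × 10⁻¹¹ m = 31.6 pm.

λ = 31.6 pm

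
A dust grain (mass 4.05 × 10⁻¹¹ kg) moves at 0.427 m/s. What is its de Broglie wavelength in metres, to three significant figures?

λ = 3.83 × 10⁻²³ m

p = mv = 4.05 × 10⁻¹¹ × 0.427 = 1.729 × 10⁻¹¹ kg·m/s.
λ = h/p = 6.626 × 10⁻³⁴ / 1.729 × 10⁻¹¹ = 3.83 × 10⁻²³ m.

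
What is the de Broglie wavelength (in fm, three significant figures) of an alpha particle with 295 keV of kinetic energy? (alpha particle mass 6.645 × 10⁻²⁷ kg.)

KE = 295 keV = 4.726 × 10⁻¹⁴ J.
p = √(2mKE) = √(2 × 6.645 × 10⁻²⁷ × 4.726 × 10⁻¹⁴) = 2.506 × 10⁻²⁰ kg·m/s.
λ = h/p = 6.626 × 10⁻³⁴ / 2.506 × 10⁻²⁰ = 2.64 × 10⁻¹⁴ m = 26.4 fm.

λ = 26.4 fm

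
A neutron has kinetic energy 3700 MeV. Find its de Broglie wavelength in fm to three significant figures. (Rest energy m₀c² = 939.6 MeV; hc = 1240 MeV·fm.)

Total energy E = KE + m₀c² = 3700 + 939.6 = 4639.6 MeV.
(pc)² = E² − (m₀c²)² = (4639.6)² − (939.6)² = 2.064 × 10⁷ MeV², so pc = 4543 MeV.
λ = hc/(pc) = 1240 MeV·fm / 4543 MeV = 0.273 fm.

λ = 0.273 fm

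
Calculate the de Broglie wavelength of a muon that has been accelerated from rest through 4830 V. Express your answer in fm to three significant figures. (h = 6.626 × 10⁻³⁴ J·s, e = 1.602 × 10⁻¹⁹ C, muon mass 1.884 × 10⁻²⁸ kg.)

KE = eV = 1.602 × 10⁻¹⁹ × 4830 = 7.738 × 10⁻¹⁶ J.
p = √(2mKE) = √(2 × 1.884 × 10⁻²⁸ × 7.738 × 10⁻¹⁶) = 5.400 × 10⁻²² kg·m/s.
λ = h/p = 6.626 × 10⁻³⁴ / 5.400 × 10⁻²² = 1.23 × 10⁻¹² m = 1230 fm.

λ = 1230 fm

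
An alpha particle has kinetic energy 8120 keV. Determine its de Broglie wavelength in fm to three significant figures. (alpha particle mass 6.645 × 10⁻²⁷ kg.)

KE = 8120 keV = 1.301 × 10⁻¹² J.
p = √(2mKE) = √(2 × 6.645 × 10⁻²⁷ × 1.301 × 10⁻¹²) = 1.315 × 10⁻¹⁹ kg·m/s.
λ = h/p = 6.626 × 10⁻³⁴ / 1.315 × 10⁻¹⁹ = 5.04 × 10⁻¹⁵ m = 5.04 fm.

λ = 5.04 fm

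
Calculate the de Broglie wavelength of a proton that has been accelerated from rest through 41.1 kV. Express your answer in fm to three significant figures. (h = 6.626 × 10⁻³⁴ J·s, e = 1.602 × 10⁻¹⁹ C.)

KE = eV = 1.602 × 10⁻¹⁹ × 4.110 × 10⁴ = 6.584 × 10⁻¹⁵ J.
p = √(2mKE) = √(2 × 1.673 × 10⁻²⁷ × 6.584 × 10⁻¹⁵) = 4.694 × 10⁻²¹ kg·m/s.
λ = h/p = 6.626 × 10⁻³⁴ / 4.694 × 10⁻²¹ = 1.41 × 10⁻¹³ m = 141 fm.

λ = 141 fm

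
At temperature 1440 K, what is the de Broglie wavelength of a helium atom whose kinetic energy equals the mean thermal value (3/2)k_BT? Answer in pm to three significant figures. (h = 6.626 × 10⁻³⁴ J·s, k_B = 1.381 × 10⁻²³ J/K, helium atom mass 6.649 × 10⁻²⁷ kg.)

λ = 33.3 pm

KE = (3/2)k_BT = 1.5 × 1.381 × 10⁻²³ × 1440 = 2.983 × 10⁻²⁰ J.
p = √(2mKE) = √(2 × 6.649 × 10⁻²⁷ × 2.983 × 10⁻²⁰) = 1.992 × 10⁻²³ kg·m/s.
λ = h/p = 3.33 × 10⁻¹¹ m = 33.3 pm.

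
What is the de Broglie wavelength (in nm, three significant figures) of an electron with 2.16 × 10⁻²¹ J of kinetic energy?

λ = 10.6 nm

p = √(2mKE) = √(2 × 9.109 × 10⁻³¹ × 2.160 × 10⁻²¹) = 6.273 × 10⁻²⁶ kg·m/s.
λ = h/p = 6.626 × 10⁻³⁴ / 6.273 × 10⁻²⁶ = 1.06 × 10⁻⁸ m = 10.6 nm.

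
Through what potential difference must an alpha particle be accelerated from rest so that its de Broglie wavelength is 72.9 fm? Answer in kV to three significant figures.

V = 19.4 kV

p = h/λ = 6.626 × 10⁻³⁴ / 7.290 × 10⁻¹⁴ = 9.089 × 10⁻²¹ kg·m/s.
KE = p²/(2m) = 6.216 × 10⁻¹⁵ J.
V = KE/2e = 6.216 × 10⁻¹⁵ / (2 × 1.602 × 10⁻¹⁹) = 19.4 kV.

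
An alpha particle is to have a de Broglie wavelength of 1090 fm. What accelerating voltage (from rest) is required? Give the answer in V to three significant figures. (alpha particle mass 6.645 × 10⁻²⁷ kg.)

p = h/λ = 6.626 × 10⁻³⁴ / 1.090 × 10⁻¹² = 6.079 × 10⁻²² kg·m/s.
KE = p²/(2m) = 2.781 × 10⁻¹⁷ J.
V = KE/2e = 2.781 × 10⁻¹⁷ / (2 × 1.602 × 10⁻¹⁹) = 86.8 V.

V = 86.8 V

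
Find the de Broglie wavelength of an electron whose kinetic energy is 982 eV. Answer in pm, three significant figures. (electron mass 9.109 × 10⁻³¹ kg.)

KE = 982 eV = 1.573 × 10⁻¹⁶ J.
p = √(2mKE) = √(2 × 9.109 × 10⁻³¹ × 1.573 × 10⁻¹⁶) = 1.693 × 10⁻²³ kg·m/s.
λ = h/p = 6.626 × 10⁻³⁴ / 1.693 × 10⁻²³ = 3.91 × 10⁻¹¹ m = 39.1 pm.

λ = 39.1 pm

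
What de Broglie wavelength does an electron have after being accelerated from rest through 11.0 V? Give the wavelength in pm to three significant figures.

KE = eV = 1.602 × 10⁻¹⁹ × 11.00 = 1.762 × 10⁻¹⁸ J.
p = √(2mKE) = √(2 × 9.109 × 10⁻³¹ × 1.762 × 10⁻¹⁸) = 1.792 × 10⁻²⁴ kg·m/s.
λ = h/p = 6.626 × 10⁻³⁴ / 1.792 × 10⁻²⁴ = 3.70 × 10⁻¹⁰ m = 370 pm.

λ = 370 pm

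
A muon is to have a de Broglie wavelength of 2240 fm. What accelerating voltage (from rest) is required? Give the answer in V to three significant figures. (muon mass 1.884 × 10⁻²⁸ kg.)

p = h/λ = 6.626 × 10⁻³⁴ / 2.240 × 10⁻¹² = 2.958 × 10⁻²² kg·m/s.
KE = p²/(2m) = 2.322 × 10⁻¹⁶ J.
V = KE/e = 2.322 × 10⁻¹⁶ / (1.602 × 10⁻¹⁹) = 1450 V.

V = 1450 V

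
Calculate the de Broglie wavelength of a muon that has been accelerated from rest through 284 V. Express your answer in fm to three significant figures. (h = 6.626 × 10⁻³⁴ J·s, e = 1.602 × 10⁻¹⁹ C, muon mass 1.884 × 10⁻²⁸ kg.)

KE = eV = 1.602 × 10⁻¹⁹ × 284.0 = 4.550 × 10⁻¹⁷ J.
p = √(2mKE) = √(2 × 1.884 × 10⁻²⁸ × 4.550 × 10⁻¹⁷) = 1.309 × 10⁻²² kg·m/s.
λ = h/p = 6.626 × 10⁻³⁴ / 1.309 × 10⁻²² = 5.06 × 10⁻¹² m = 5060 fm.

λ = 5060 fm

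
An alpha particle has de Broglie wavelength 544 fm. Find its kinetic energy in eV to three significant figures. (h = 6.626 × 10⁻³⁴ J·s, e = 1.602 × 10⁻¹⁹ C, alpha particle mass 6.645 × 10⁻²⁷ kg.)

KE = 697 eV

p = h/λ = 6.626 × 10⁻³⁴ / 5.440 × 10⁻¹³ = 1.218 × 10⁻²¹ kg·m/s.
KE = p²/(2m) = (1.218 × 10⁻²¹)² / (2 × 6.645 × 10⁻²⁷) = 1.116 × 10⁻¹⁶ J = 697 eV.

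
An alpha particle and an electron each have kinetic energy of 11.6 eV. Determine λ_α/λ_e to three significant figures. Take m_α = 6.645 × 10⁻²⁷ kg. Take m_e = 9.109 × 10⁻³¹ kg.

At fixed KE, p = √(2mKE) so λ = h/p ∝ 1/√m.
λ_α/λ_e = √(m_e/m_α) = √(9.109 × 10⁻³¹/6.645 × 10⁻²⁷) = √(1.371 × 10⁻⁴) = 0.0117.

λ_α/λ_e = 0.0117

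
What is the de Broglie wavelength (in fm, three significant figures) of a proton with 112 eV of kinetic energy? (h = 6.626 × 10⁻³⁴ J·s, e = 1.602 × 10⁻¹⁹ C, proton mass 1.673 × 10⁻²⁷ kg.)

KE = 112 eV = 1.794 × 10⁻¹⁷ J.
p = √(2mKE) = √(2 × 1.673 × 10⁻²⁷ × 1.794 × 10⁻¹⁷) = 2.450 × 10⁻²² kg·m/s.
λ = h/p = 6.626 × 10⁻³⁴ / 2.450 × 10⁻²² = 2.70 × 10⁻¹² m = 2700 fm.

λ = 2700 fm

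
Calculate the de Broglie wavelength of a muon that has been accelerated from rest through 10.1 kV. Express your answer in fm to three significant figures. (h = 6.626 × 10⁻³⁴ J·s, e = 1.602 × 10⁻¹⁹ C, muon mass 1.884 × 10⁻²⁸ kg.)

λ = 849 fm

KE = eV = 1.602 × 10⁻¹⁹ × 1.010 × 10⁴ = 1.618 × 10⁻¹⁵ J.
p = √(2mKE) = √(2 × 1.884 × 10⁻²⁸ × 1.618 × 10⁻¹⁵) = 7.808 × 10⁻²² kg·m/s.
λ = h/p = 6.626 × 10⁻³⁴ / 7.808 × 10⁻²² = 8.49 × 10⁻¹³ m = 849 fm.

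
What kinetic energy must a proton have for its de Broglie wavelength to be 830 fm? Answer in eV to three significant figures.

p = h/λ = 6.626 × 10⁻³⁴ / 8.300 × 10⁻¹³ = 7.983 × 10⁻²² kg·m/s.
KE = p²/(2m) = (7.983 × 10⁻²²)² / (2 × 1.673 × 10⁻²⁷) = 1.905 × 10⁻¹⁶ J = 1190 eV.

KE = 1190 eV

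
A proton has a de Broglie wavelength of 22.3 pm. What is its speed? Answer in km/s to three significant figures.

p = h/λ = 6.626 × 10⁻³⁴ / 2.230 × 10⁻¹¹ = 2.971 × 10⁻²³ kg·m/s.
v = p/m = 2.971 × 10⁻²³ / 1.673 × 10⁻²⁷ = 1.78 × 10⁴ m/s = 17.8 km/s.

v = 17.8 km/s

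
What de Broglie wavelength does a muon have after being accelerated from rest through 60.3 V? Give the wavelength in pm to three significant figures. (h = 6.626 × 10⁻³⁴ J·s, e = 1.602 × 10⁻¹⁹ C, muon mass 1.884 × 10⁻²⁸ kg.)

λ = 11.0 pm

KE = eV = 1.602 × 10⁻¹⁹ × 60.30 = 9.660 × 10⁻¹⁸ J.
p = √(2mKE) = √(2 × 1.884 × 10⁻²⁸ × 9.660 × 10⁻¹⁸) = 6.033 × 10⁻²³ kg·m/s.
λ = h/p = 6.626 × 10⁻³⁴ / 6.033 × 10⁻²³ = 1.10 × 10⁻¹¹ m = 11.0 pm.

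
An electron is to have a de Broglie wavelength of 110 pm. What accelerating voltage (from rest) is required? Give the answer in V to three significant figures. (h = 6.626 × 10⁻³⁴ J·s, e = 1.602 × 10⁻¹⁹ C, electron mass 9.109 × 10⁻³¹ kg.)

p = h/λ = 6.626 × 10⁻³⁴ / 1.100 × 10⁻¹⁰ = 6.024 × 10⁻²⁴ kg·m/s.
KE = p²/(2m) = 1.992 × 10⁻¹⁷ J.
V = KE/e = 1.992 × 10⁻¹⁷ / (1.602 × 10⁻¹⁹) = 124 V.

V = 124 V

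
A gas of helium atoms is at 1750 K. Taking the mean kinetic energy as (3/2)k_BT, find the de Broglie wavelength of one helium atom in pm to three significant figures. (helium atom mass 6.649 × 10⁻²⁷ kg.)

λ = 30.2 pm

KE = (3/2)k_BT = 1.5 × 1.381 × 10⁻²³ × 1750 = 3.625 × 10⁻²⁰ J.
p = √(2mKE) = √(2 × 6.649 × 10⁻²⁷ × 3.625 × 10⁻²⁰) = 2.196 × 10⁻²³ kg·m/s.
λ = h/p = 3.02 × 10⁻¹¹ m = 30.2 pm.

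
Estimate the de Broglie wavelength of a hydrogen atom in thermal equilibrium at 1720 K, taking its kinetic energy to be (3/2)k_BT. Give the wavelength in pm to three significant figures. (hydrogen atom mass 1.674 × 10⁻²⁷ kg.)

KE = (3/2)k_BT = 1.5 × 1.381 × 10⁻²³ × 1720 = 3.563 × 10⁻²⁰ J.
p = √(2mKE) = √(2 × 1.674 × 10⁻²⁷ × 3.563 × 10⁻²⁰) = 1.092 × 10⁻²³ kg·m/s.
λ = h/p = 6.07 × 10⁻¹¹ m = 60.7 pm.

λ = 60.7 pm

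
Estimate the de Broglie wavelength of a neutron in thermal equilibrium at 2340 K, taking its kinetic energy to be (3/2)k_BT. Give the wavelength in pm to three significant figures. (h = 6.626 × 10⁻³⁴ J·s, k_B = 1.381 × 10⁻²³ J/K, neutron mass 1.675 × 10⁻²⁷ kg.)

λ = 52.0 pm

KE = (3/2)k_BT = 1.5 × 1.381 × 10⁻²³ × 2340 = 4.847 × 10⁻²⁰ J.
p = √(2mKE) = √(2 × 1.675 × 10⁻²⁷ × 4.847 × 10⁻²⁰) = 1.274 × 10⁻²³ kg·m/s.
λ = h/p = 5.20 × 10⁻¹¹ m = 52.0 pm.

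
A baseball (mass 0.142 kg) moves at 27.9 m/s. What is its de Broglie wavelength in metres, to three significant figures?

λ = 1.67 × 10⁻³⁴ m

p = mv = 0.142 × 27.9 = 3.962 kg·m/s.
λ = h/p = 6.626 × 10⁻³⁴ / 3.962 = 1.67 × 10⁻³⁴ m.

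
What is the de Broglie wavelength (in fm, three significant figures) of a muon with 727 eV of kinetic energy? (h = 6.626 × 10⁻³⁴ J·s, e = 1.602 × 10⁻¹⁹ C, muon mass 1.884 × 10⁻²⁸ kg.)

KE = 727 eV = 1.165 × 10⁻¹⁶ J.
p = √(2mKE) = √(2 × 1.884 × 10⁻²⁸ × 1.165 × 10⁻¹⁶) = 2.095 × 10⁻²² kg·m/s.
λ = h/p = 6.626 × 10⁻³⁴ / 2.095 × 10⁻²² = 3.16 × 10⁻¹² m = 3160 fm.

λ = 3160 fm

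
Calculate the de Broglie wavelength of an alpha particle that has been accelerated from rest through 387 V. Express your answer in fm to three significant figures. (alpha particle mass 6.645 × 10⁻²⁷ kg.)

λ = 516 fm

KE = 2eV = 2 × 1.602 × 10⁻¹⁹ × 387.0 = 1.240 × 10⁻¹⁶ J.
p = √(2mKE) = √(2 × 6.645 × 10⁻²⁷ × 1.240 × 10⁻¹⁶) = 1.284 × 10⁻²¹ kg·m/s.
λ = h/p = 6.626 × 10⁻³⁴ / 1.284 × 10⁻²¹ = 5.16 × 10⁻¹³ m = 516 fm.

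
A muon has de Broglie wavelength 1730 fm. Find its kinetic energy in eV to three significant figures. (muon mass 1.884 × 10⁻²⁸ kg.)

KE = 2430 eV

p = h/λ = 6.626 × 10⁻³⁴ / 1.730 × 10⁻¹² = 3.830 × 10⁻²² kg·m/s.
KE = p²/(2m) = (3.830 × 10⁻²²)² / (2 × 1.884 × 10⁻²⁸) = 3.893 × 10⁻¹⁶ J = 2430 eV.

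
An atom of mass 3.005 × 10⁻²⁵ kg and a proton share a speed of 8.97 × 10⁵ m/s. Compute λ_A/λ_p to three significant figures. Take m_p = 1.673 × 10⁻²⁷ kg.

λ_A/λ_p = 5.57 × 10⁻³

At fixed v, p = mv so λ = h/(mv) ∝ 1/m.
λ_A/λ_p = m_p/m_A = 1.673 × 10⁻²⁷/3.005 × 10⁻²⁵ = 5.57 × 10⁻³.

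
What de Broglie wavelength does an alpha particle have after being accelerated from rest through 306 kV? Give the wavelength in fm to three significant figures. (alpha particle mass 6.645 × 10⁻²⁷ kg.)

λ = 18.4 fm

KE = 2eV = 2 × 1.602 × 10⁻¹⁹ × 3.060 × 10⁵ = 9.804 × 10⁻¹⁴ J.
p = √(2mKE) = √(2 × 6.645 × 10⁻²⁷ × 9.804 × 10⁻¹⁴) = 3.610 × 10⁻²⁰ kg·m/s.
λ = h/p = 6.626 × 10⁻³⁴ / 3.610 × 10⁻²⁰ = 1.84 × 10⁻¹⁴ m = 18.4 fm.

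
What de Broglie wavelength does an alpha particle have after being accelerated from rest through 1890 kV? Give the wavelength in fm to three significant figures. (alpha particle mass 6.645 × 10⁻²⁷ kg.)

λ = 7.39 fm

KE = 2eV = 2 × 1.602 × 10⁻¹⁹ × 1.890 × 10⁶ = 6.056 × 10⁻¹³ J.
p = √(2mKE) = √(2 × 6.645 × 10⁻²⁷ × 6.056 × 10⁻¹³) = 8.971 × 10⁻²⁰ kg·m/s.
λ = h/p = 6.626 × 10⁻³⁴ / 8.971 × 10⁻²⁰ = 7.39 × 10⁻¹⁵ m = 7.39 fm.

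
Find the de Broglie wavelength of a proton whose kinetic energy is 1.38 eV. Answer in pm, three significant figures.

KE = 1.38 eV = 2.211 × 10⁻¹⁹ J.
p = √(2mKE) = √(2 × 1.673 × 10⁻²⁷ × 2.211 × 10⁻¹⁹) = 2.720 × 10⁻²³ kg·m/s.
λ = h/p = 6.626 × 10⁻³⁴ / 2.720 × 10⁻²³ = 2.44 × 10⁻¹¹ m = 24.4 pm.

λ = 24.4 pm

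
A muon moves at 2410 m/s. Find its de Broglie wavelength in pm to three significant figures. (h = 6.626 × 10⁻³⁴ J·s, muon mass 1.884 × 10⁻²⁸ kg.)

p = mv = 1.884 × 10⁻²⁸ × 2410 = 4.540 × 10⁻²⁵ kg·m/s.
λ = h/p = 6.626 × 10⁻³⁴ / 4.540 × 10⁻²⁵ = 1.46 × 10⁻⁹ m = 1460 pm.

λ = 1460 pm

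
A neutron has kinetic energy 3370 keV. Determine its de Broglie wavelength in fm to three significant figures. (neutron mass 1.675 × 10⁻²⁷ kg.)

λ = 15.6 fm

KE = 3370 keV = 5.399 × 10⁻¹³ J.
p = √(2mKE) = √(2 × 1.675 × 10⁻²⁷ × 5.399 × 10⁻¹³) = 4.253 × 10⁻²⁰ kg·m/s.
λ = h/p = 6.626 × 10⁻³⁴ / 4.253 × 10⁻²⁰ = 1.56 × 10⁻¹⁴ m = 15.6 fm.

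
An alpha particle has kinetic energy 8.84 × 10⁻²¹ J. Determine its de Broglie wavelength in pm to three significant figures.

p = √(2mKE) = √(2 × 6.645 × 10⁻²⁷ × 8.840 × 10⁻²¹) = 1.084 × 10⁻²³ kg·m/s.
λ = h/p = 6.626 × 10⁻³⁴ / 1.084 × 10⁻²³ = 6.11 × 10⁻¹¹ m = 61.1 pm.

λ = 61.1 pm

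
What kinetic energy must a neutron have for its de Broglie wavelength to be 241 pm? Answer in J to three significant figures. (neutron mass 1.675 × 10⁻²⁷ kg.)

p = h/λ = 6.626 × 10⁻³⁴ / 2.410 × 10⁻¹⁰ = 2.749 × 10⁻²⁴ kg·m/s.
KE = p²/(2m) = (2.749 × 10⁻²⁴)² / (2 × 1.675 × 10⁻²⁷) = 2.256 × 10⁻²¹ J = 2.26 × 10⁻²¹ J.

KE = 2.26 × 10⁻²¹ J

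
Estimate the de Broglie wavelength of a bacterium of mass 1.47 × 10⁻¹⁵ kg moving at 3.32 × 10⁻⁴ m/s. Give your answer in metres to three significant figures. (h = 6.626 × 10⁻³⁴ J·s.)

λ = 1.36 × 10⁻¹⁵ m

p = mv = 1.47 × 10⁻¹⁵ × 3.32 × 10⁻⁴ = 4.880 × 10⁻¹⁹ kg·m/s.
λ = h/p = 6.626 × 10⁻³⁴ / 4.880 × 10⁻¹⁹ = 1.36 × 10⁻¹⁵ m.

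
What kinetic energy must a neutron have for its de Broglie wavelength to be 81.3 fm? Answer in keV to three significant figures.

p = h/λ = 6.626 × 10⁻³⁴ / 8.130 × 10⁻¹⁴ = 8.150 × 10⁻²¹ kg·m/s.
KE = p²/(2m) = (8.150 × 10⁻²¹)² / (2 × 1.675 × 10⁻²⁷) = 1.983 × 10⁻¹⁴ J = 124 keV.

KE = 124 keV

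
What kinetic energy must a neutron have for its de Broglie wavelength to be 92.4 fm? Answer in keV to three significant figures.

p = h/λ = 6.626 × 10⁻³⁴ / 9.240 × 10⁻¹⁴ = 7.171 × 10⁻²¹ kg·m/s.
KE = p²/(2m) = (7.171 × 10⁻²¹)² / (2 × 1.675 × 10⁻²⁷) = 1.535 × 10⁻¹⁴ J = 95.8 keV.

KE = 95.8 keV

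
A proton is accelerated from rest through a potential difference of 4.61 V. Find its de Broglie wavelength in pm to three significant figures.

λ = 13.3 pm

KE = eV = 1.602 × 10⁻¹⁹ × 4.610 = 7.385 × 10⁻¹⁹ J.
p = √(2mKE) = √(2 × 1.673 × 10⁻²⁷ × 7.385 × 10⁻¹⁹) = 4.971 × 10⁻²³ kg·m/s.
λ = h/p = 6.626 × 10⁻³⁴ / 4.971 × 10⁻²³ = 1.33 × 10⁻¹¹ m = 13.3 pm.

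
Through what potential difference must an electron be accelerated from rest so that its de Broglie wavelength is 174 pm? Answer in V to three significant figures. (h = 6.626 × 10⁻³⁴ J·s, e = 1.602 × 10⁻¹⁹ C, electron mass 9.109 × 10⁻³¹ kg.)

p = h/λ = 6.626 × 10⁻³⁴ / 1.740 × 10⁻¹⁰ = 3.808 × 10⁻²⁴ kg·m/s.
KE = p²/(2m) = 7.960 × 10⁻¹⁸ J.
V = KE/e = 7.960 × 10⁻¹⁸ / (1.602 × 10⁻¹⁹) = 49.7 V.

V = 49.7 V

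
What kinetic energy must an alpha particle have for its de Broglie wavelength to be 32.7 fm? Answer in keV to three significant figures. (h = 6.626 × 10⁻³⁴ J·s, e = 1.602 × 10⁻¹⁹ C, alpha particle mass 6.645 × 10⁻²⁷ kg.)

p = h/λ = 6.626 × 10⁻³⁴ / 3.270 × 10⁻¹⁴ = 2.026 × 10⁻²⁰ kg·m/s.
KE = p²/(2m) = (2.026 × 10⁻²⁰)² / (2 × 6.645 × 10⁻²⁷) = 3.089 × 10⁻¹⁴ J = 193 keV.

KE = 193 keV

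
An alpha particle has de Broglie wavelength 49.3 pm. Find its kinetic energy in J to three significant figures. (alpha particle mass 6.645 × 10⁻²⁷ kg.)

p = h/λ = 6.626 × 10⁻³⁴ / 4.930 × 10⁻¹¹ = 1.344 × 10⁻²³ kg·m/s.
KE = p²/(2m) = (1.344 × 10⁻²³)² / (2 × 6.645 × 10⁻²⁷) = 1.359 × 10⁻²⁰ J = 1.36 × 10⁻²⁰ J.

KE = 1.36 × 10⁻²⁰ J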